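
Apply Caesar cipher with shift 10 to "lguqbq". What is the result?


Caesar cipher: shift "lguqbq" by 10
  'l' (pos 11) + 10 = pos 21 = 'v'
  'g' (pos 6) + 10 = pos 16 = 'q'
  'u' (pos 20) + 10 = pos 4 = 'e'
  'q' (pos 16) + 10 = pos 0 = 'a'
  'b' (pos 1) + 10 = pos 11 = 'l'
  'q' (pos 16) + 10 = pos 0 = 'a'
Result: vqeala

vqeala


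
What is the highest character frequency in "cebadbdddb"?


Input: cebadbdddb
Character counts:
  'a': 1
  'b': 3
  'c': 1
  'd': 4
  'e': 1
Maximum frequency: 4

4


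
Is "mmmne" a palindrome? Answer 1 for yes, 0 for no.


Input: mmmne
Reversed: enmmm
  Compare pos 0 ('m') with pos 4 ('e'): MISMATCH
  Compare pos 1 ('m') with pos 3 ('n'): MISMATCH
Result: not a palindrome

0


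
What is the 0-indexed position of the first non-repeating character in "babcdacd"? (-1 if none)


Input: babcdacd
Character frequencies:
  'a': 2
  'b': 2
  'c': 2
  'd': 2
Scanning left to right for freq == 1:
  Position 0 ('b'): freq=2, skip
  Position 1 ('a'): freq=2, skip
  Position 2 ('b'): freq=2, skip
  Position 3 ('c'): freq=2, skip
  Position 4 ('d'): freq=2, skip
  Position 5 ('a'): freq=2, skip
  Position 6 ('c'): freq=2, skip
  Position 7 ('d'): freq=2, skip
  No unique character found => answer = -1

-1


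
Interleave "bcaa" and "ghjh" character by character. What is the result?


Interleaving "bcaa" and "ghjh":
  Position 0: 'b' from first, 'g' from second => "bg"
  Position 1: 'c' from first, 'h' from second => "ch"
  Position 2: 'a' from first, 'j' from second => "aj"
  Position 3: 'a' from first, 'h' from second => "ah"
Result: bgchajah

bgchajah


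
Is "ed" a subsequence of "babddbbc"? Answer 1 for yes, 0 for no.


Check if "ed" is a subsequence of "babddbbc"
Greedy scan:
  Position 0 ('b'): no match needed
  Position 1 ('a'): no match needed
  Position 2 ('b'): no match needed
  Position 3 ('d'): no match needed
  Position 4 ('d'): no match needed
  Position 5 ('b'): no match needed
  Position 6 ('b'): no match needed
  Position 7 ('c'): no match needed
Only matched 0/2 characters => not a subsequence

0


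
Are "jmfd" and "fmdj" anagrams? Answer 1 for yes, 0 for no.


Strings: "jmfd", "fmdj"
Sorted first:  dfjm
Sorted second: dfjm
Sorted forms match => anagrams

1


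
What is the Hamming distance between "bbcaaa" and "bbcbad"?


Comparing "bbcaaa" and "bbcbad" position by position:
  Position 0: 'b' vs 'b' => same
  Position 1: 'b' vs 'b' => same
  Position 2: 'c' vs 'c' => same
  Position 3: 'a' vs 'b' => differ
  Position 4: 'a' vs 'a' => same
  Position 5: 'a' vs 'd' => differ
Total differences (Hamming distance): 2

2


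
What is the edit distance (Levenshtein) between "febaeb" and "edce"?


Computing edit distance: "febaeb" -> "edce"
DP table:
           e    d    c    e
      0    1    2    3    4
  f   1    1    2    3    4
  e   2    1    2    3    3
  b   3    2    2    3    4
  a   4    3    3    3    4
  e   5    4    4    4    3
  b   6    5    5    5    4
Edit distance = dp[6][4] = 4

4


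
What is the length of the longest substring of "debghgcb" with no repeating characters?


Input: "debghgcb"
Sliding window (track last position of each char):
  Position 0 ('d'): window [0,0] length 1 -- new best
  Position 1 ('e'): window [0,1] length 2 -- new best
  Position 2 ('b'): window [0,2] length 3 -- new best
  Position 3 ('g'): window [0,3] length 4 -- new best
  Position 4 ('h'): window [0,4] length 5 -- new best
  Position 5 ('g'): repeat (last at 3), move window start to 4
  Position 5 ('g'): window [4,5] length 2
  Position 6 ('c'): window [4,6] length 3
  Position 7 ('b'): window [4,7] length 4
Longest substring with no repeats: "debgh" with length 5

5


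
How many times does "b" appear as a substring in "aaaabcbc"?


Searching for "b" in "aaaabcbc"
Scanning each position:
  Position 0: "a" => no
  Position 1: "a" => no
  Position 2: "a" => no
  Position 3: "a" => no
  Position 4: "b" => MATCH
  Position 5: "c" => no
  Position 6: "b" => MATCH
  Position 7: "c" => no
Total occurrences: 2

2


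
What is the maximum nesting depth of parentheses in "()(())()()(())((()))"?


Input: "()(())()()(())((()))"
Tracking depth:
  Position 0 '(': depth becomes 1
  Position 1 ')': depth becomes 0
  Position 2 '(': depth becomes 1
  Position 3 '(': depth becomes 2
  Position 4 ')': depth becomes 1
  Position 5 ')': depth becomes 0
  Position 6 '(': depth becomes 1
  Position 7 ')': depth becomes 0
  Position 8 '(': depth becomes 1
  Position 9 ')': depth becomes 0
  Position 10 '(': depth becomes 1
  Position 11 '(': depth becomes 2
  Position 12 ')': depth becomes 1
  Position 13 ')': depth becomes 0
  Position 14 '(': depth becomes 1
  Position 15 '(': depth becomes 2
  Position 16 '(': depth becomes 3
  Position 17 ')': depth becomes 2
  Position 18 ')': depth becomes 1
  Position 19 ')': depth becomes 0
Maximum depth reached: 3

3


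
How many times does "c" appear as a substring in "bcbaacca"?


Searching for "c" in "bcbaacca"
Scanning each position:
  Position 0: "b" => no
  Position 1: "c" => MATCH
  Position 2: "b" => no
  Position 3: "a" => no
  Position 4: "a" => no
  Position 5: "c" => MATCH
  Position 6: "c" => MATCH
  Position 7: "a" => no
Total occurrences: 3

3


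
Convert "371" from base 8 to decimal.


Input: "371" in base 8
Positional expansion:
  Digit '3' (value 3) x 8^2 = 192
  Digit '7' (value 7) x 8^1 = 56
  Digit '1' (value 1) x 8^0 = 1
Sum = 249

249


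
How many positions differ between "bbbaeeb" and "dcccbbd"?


Comparing "bbbaeeb" and "dcccbbd" position by position:
  Position 0: 'b' vs 'd' => DIFFER
  Position 1: 'b' vs 'c' => DIFFER
  Position 2: 'b' vs 'c' => DIFFER
  Position 3: 'a' vs 'c' => DIFFER
  Position 4: 'e' vs 'b' => DIFFER
  Position 5: 'e' vs 'b' => DIFFER
  Position 6: 'b' vs 'd' => DIFFER
Positions that differ: 7

7


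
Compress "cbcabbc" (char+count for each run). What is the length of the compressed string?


Input: cbcabbc
Runs:
  'c' x 1 => "c1"
  'b' x 1 => "b1"
  'c' x 1 => "c1"
  'a' x 1 => "a1"
  'b' x 2 => "b2"
  'c' x 1 => "c1"
Compressed: "c1b1c1a1b2c1"
Compressed length: 12

12


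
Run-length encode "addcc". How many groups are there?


Input: addcc
Scanning for consecutive runs:
  Group 1: 'a' x 1 (positions 0-0)
  Group 2: 'd' x 2 (positions 1-2)
  Group 3: 'c' x 2 (positions 3-4)
Total groups: 3

3


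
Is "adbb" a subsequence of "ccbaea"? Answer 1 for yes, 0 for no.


Check if "adbb" is a subsequence of "ccbaea"
Greedy scan:
  Position 0 ('c'): no match needed
  Position 1 ('c'): no match needed
  Position 2 ('b'): no match needed
  Position 3 ('a'): matches sub[0] = 'a'
  Position 4 ('e'): no match needed
  Position 5 ('a'): no match needed
Only matched 1/4 characters => not a subsequence

0


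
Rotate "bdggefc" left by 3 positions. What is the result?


Input: "bdggefc", rotate left by 3
First 3 characters: "bdg"
Remaining characters: "gefc"
Concatenate remaining + first: "gefc" + "bdg" = "gefcbdg"

gefcbdg


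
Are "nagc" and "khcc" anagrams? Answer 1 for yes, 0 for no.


Strings: "nagc", "khcc"
Sorted first:  acgn
Sorted second: cchk
Differ at position 0: 'a' vs 'c' => not anagrams

0


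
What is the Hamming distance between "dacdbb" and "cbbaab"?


Comparing "dacdbb" and "cbbaab" position by position:
  Position 0: 'd' vs 'c' => differ
  Position 1: 'a' vs 'b' => differ
  Position 2: 'c' vs 'b' => differ
  Position 3: 'd' vs 'a' => differ
  Position 4: 'b' vs 'a' => differ
  Position 5: 'b' vs 'b' => same
Total differences (Hamming distance): 5

5


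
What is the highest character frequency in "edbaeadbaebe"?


Input: edbaeadbaebe
Character counts:
  'a': 3
  'b': 3
  'd': 2
  'e': 4
Maximum frequency: 4

4


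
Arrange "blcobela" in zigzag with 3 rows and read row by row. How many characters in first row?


Zigzag "blcobela" into 3 rows:
Placing characters:
  'b' => row 0
  'l' => row 1
  'c' => row 2
  'o' => row 1
  'b' => row 0
  'e' => row 1
  'l' => row 2
  'a' => row 1
Rows:
  Row 0: "bb"
  Row 1: "loea"
  Row 2: "cl"
First row length: 2

2


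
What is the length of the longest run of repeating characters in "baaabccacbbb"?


Input: "baaabccacbbb"
Scanning for longest run:
  Position 1 ('a'): new char, reset run to 1
  Position 2 ('a'): continues run of 'a', length=2
  Position 3 ('a'): continues run of 'a', length=3
  Position 4 ('b'): new char, reset run to 1
  Position 5 ('c'): new char, reset run to 1
  Position 6 ('c'): continues run of 'c', length=2
  Position 7 ('a'): new char, reset run to 1
  Position 8 ('c'): new char, reset run to 1
  Position 9 ('b'): new char, reset run to 1
  Position 10 ('b'): continues run of 'b', length=2
  Position 11 ('b'): continues run of 'b', length=3
Longest run: 'a' with length 3

3


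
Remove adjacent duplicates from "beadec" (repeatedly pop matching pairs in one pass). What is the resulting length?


Input: beadec
Stack-based adjacent duplicate removal:
  Read 'b': push. Stack: b
  Read 'e': push. Stack: be
  Read 'a': push. Stack: bea
  Read 'd': push. Stack: bead
  Read 'e': push. Stack: beade
  Read 'c': push. Stack: beadec
Final stack: "beadec" (length 6)

6


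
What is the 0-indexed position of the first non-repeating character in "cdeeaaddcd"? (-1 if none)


Input: cdeeaaddcd
Character frequencies:
  'a': 2
  'c': 2
  'd': 4
  'e': 2
Scanning left to right for freq == 1:
  Position 0 ('c'): freq=2, skip
  Position 1 ('d'): freq=4, skip
  Position 2 ('e'): freq=2, skip
  Position 3 ('e'): freq=2, skip
  Position 4 ('a'): freq=2, skip
  Position 5 ('a'): freq=2, skip
  Position 6 ('d'): freq=4, skip
  Position 7 ('d'): freq=4, skip
  Position 8 ('c'): freq=2, skip
  Position 9 ('d'): freq=4, skip
  No unique character found => answer = -1

-1


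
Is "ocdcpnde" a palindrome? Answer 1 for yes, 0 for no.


Input: ocdcpnde
Reversed: ednpcdco
  Compare pos 0 ('o') with pos 7 ('e'): MISMATCH
  Compare pos 1 ('c') with pos 6 ('d'): MISMATCH
  Compare pos 2 ('d') with pos 5 ('n'): MISMATCH
  Compare pos 3 ('c') with pos 4 ('p'): MISMATCH
Result: not a palindrome

0


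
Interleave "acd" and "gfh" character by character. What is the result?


Interleaving "acd" and "gfh":
  Position 0: 'a' from first, 'g' from second => "ag"
  Position 1: 'c' from first, 'f' from second => "cf"
  Position 2: 'd' from first, 'h' from second => "dh"
Result: agcfdh

agcfdh


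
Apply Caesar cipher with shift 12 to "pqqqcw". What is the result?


Caesar cipher: shift "pqqqcw" by 12
  'p' (pos 15) + 12 = pos 1 = 'b'
  'q' (pos 16) + 12 = pos 2 = 'c'
  'q' (pos 16) + 12 = pos 2 = 'c'
  'q' (pos 16) + 12 = pos 2 = 'c'
  'c' (pos 2) + 12 = pos 14 = 'o'
  'w' (pos 22) + 12 = pos 8 = 'i'
Result: bcccoi

bcccoi


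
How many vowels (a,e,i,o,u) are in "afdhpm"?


Input: afdhpm
Checking each character:
  'a' at position 0: vowel (running total: 1)
  'f' at position 1: consonant
  'd' at position 2: consonant
  'h' at position 3: consonant
  'p' at position 4: consonant
  'm' at position 5: consonant
Total vowels: 1

1


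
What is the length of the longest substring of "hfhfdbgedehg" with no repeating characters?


Input: "hfhfdbgedehg"
Sliding window (track last position of each char):
  Position 0 ('h'): window [0,0] length 1 -- new best
  Position 1 ('f'): window [0,1] length 2 -- new best
  Position 2 ('h'): repeat (last at 0), move window start to 1
  Position 2 ('h'): window [1,2] length 2
  Position 3 ('f'): repeat (last at 1), move window start to 2
  Position 3 ('f'): window [2,3] length 2
  Position 4 ('d'): window [2,4] length 3 -- new best
  Position 5 ('b'): window [2,5] length 4 -- new best
  Position 6 ('g'): window [2,6] length 5 -- new best
  Position 7 ('e'): window [2,7] length 6 -- new best
  Position 8 ('d'): repeat (last at 4), move window start to 5
  Position 8 ('d'): window [5,8] length 4
  Position 9 ('e'): repeat (last at 7), move window start to 8
  Position 9 ('e'): window [8,9] length 2
  Position 10 ('h'): window [8,10] length 3
  Position 11 ('g'): window [8,11] length 4
Longest substring with no repeats: "hfdbge" with length 6

6


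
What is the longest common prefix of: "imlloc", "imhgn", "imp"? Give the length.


Words: imlloc, imhgn, imp
  Position 0: all 'i' => match
  Position 1: all 'm' => match
  Position 2: ('l', 'h', 'p') => mismatch, stop
LCP = "im" (length 2)

2


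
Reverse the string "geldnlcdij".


Input: geldnlcdij
Reading characters right to left:
  Position 9: 'j'
  Position 8: 'i'
  Position 7: 'd'
  Position 6: 'c'
  Position 5: 'l'
  Position 4: 'n'
  Position 3: 'd'
  Position 2: 'l'
  Position 1: 'e'
  Position 0: 'g'
Reversed: jidclndleg

jidclndleg


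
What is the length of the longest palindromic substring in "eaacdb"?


Input: "eaacdb"
Checking substrings for palindromes:
  [1:3] "aa" (len 2) => palindrome
Longest palindromic substring: "aa" with length 2

2


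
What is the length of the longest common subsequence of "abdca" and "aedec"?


LCS of "abdca" and "aedec"
DP table:
           a    e    d    e    c
      0    0    0    0    0    0
  a   0    1    1    1    1    1
  b   0    1    1    1    1    1
  d   0    1    1    2    2    2
  c   0    1    1    2    2    3
  a   0    1    1    2    2    3
LCS length = dp[5][5] = 3

3


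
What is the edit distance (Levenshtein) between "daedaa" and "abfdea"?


Computing edit distance: "daedaa" -> "abfdea"
DP table:
           a    b    f    d    e    a
      0    1    2    3    4    5    6
  d   1    1    2    3    3    4    5
  a   2    1    2    3    4    4    4
  e   3    2    2    3    4    4    5
  d   4    3    3    3    3    4    5
  a   5    4    4    4    4    4    4
  a   6    5    5    5    5    5    4
Edit distance = dp[6][6] = 4

4


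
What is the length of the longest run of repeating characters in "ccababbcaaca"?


Input: "ccababbcaaca"
Scanning for longest run:
  Position 1 ('c'): continues run of 'c', length=2
  Position 2 ('a'): new char, reset run to 1
  Position 3 ('b'): new char, reset run to 1
  Position 4 ('a'): new char, reset run to 1
  Position 5 ('b'): new char, reset run to 1
  Position 6 ('b'): continues run of 'b', length=2
  Position 7 ('c'): new char, reset run to 1
  Position 8 ('a'): new char, reset run to 1
  Position 9 ('a'): continues run of 'a', length=2
  Position 10 ('c'): new char, reset run to 1
  Position 11 ('a'): new char, reset run to 1
Longest run: 'c' with length 2

2


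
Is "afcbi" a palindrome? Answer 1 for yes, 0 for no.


Input: afcbi
Reversed: ibcfa
  Compare pos 0 ('a') with pos 4 ('i'): MISMATCH
  Compare pos 1 ('f') with pos 3 ('b'): MISMATCH
Result: not a palindrome

0


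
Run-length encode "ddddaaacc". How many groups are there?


Input: ddddaaacc
Scanning for consecutive runs:
  Group 1: 'd' x 4 (positions 0-3)
  Group 2: 'a' x 3 (positions 4-6)
  Group 3: 'c' x 2 (positions 7-8)
Total groups: 3

3


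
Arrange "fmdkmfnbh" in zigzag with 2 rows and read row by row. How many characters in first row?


Zigzag "fmdkmfnbh" into 2 rows:
Placing characters:
  'f' => row 0
  'm' => row 1
  'd' => row 0
  'k' => row 1
  'm' => row 0
  'f' => row 1
  'n' => row 0
  'b' => row 1
  'h' => row 0
Rows:
  Row 0: "fdmnh"
  Row 1: "mkfb"
First row length: 5

5


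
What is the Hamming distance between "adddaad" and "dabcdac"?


Comparing "adddaad" and "dabcdac" position by position:
  Position 0: 'a' vs 'd' => differ
  Position 1: 'd' vs 'a' => differ
  Position 2: 'd' vs 'b' => differ
  Position 3: 'd' vs 'c' => differ
  Position 4: 'a' vs 'd' => differ
  Position 5: 'a' vs 'a' => same
  Position 6: 'd' vs 'c' => differ
Total differences (Hamming distance): 6

6


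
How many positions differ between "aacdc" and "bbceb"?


Comparing "aacdc" and "bbceb" position by position:
  Position 0: 'a' vs 'b' => DIFFER
  Position 1: 'a' vs 'b' => DIFFER
  Position 2: 'c' vs 'c' => same
  Position 3: 'd' vs 'e' => DIFFER
  Position 4: 'c' vs 'b' => DIFFER
Positions that differ: 4

4


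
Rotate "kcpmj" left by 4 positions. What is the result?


Input: "kcpmj", rotate left by 4
First 4 characters: "kcpm"
Remaining characters: "j"
Concatenate remaining + first: "j" + "kcpm" = "jkcpm"

jkcpm


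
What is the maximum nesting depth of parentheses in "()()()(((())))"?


Input: "()()()(((())))"
Tracking depth:
  Position 0 '(': depth becomes 1
  Position 1 ')': depth becomes 0
  Position 2 '(': depth becomes 1
  Position 3 ')': depth becomes 0
  Position 4 '(': depth becomes 1
  Position 5 ')': depth becomes 0
  Position 6 '(': depth becomes 1
  Position 7 '(': depth becomes 2
  Position 8 '(': depth becomes 3
  Position 9 '(': depth becomes 4
  Position 10 ')': depth becomes 3
  Position 11 ')': depth becomes 2
  Position 12 ')': depth becomes 1
  Position 13 ')': depth becomes 0
Maximum depth reached: 4

4


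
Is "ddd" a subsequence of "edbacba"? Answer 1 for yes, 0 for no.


Check if "ddd" is a subsequence of "edbacba"
Greedy scan:
  Position 0 ('e'): no match needed
  Position 1 ('d'): matches sub[0] = 'd'
  Position 2 ('b'): no match needed
  Position 3 ('a'): no match needed
  Position 4 ('c'): no match needed
  Position 5 ('b'): no match needed
  Position 6 ('a'): no match needed
Only matched 1/3 characters => not a subsequence

0


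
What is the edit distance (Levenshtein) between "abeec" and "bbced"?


Computing edit distance: "abeec" -> "bbced"
DP table:
           b    b    c    e    d
      0    1    2    3    4    5
  a   1    1    2    3    4    5
  b   2    1    1    2    3    4
  e   3    2    2    2    2    3
  e   4    3    3    3    2    3
  c   5    4    4    3    3    3
Edit distance = dp[5][5] = 3

3


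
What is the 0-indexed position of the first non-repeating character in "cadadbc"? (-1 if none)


Input: cadadbc
Character frequencies:
  'a': 2
  'b': 1
  'c': 2
  'd': 2
Scanning left to right for freq == 1:
  Position 0 ('c'): freq=2, skip
  Position 1 ('a'): freq=2, skip
  Position 2 ('d'): freq=2, skip
  Position 3 ('a'): freq=2, skip
  Position 4 ('d'): freq=2, skip
  Position 5 ('b'): unique! => answer = 5

5


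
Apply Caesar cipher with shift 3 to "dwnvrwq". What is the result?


Caesar cipher: shift "dwnvrwq" by 3
  'd' (pos 3) + 3 = pos 6 = 'g'
  'w' (pos 22) + 3 = pos 25 = 'z'
  'n' (pos 13) + 3 = pos 16 = 'q'
  'v' (pos 21) + 3 = pos 24 = 'y'
  'r' (pos 17) + 3 = pos 20 = 'u'
  'w' (pos 22) + 3 = pos 25 = 'z'
  'q' (pos 16) + 3 = pos 19 = 't'
Result: gzqyuzt

gzqyuzt


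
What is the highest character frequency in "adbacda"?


Input: adbacda
Character counts:
  'a': 3
  'b': 1
  'c': 1
  'd': 2
Maximum frequency: 3

3


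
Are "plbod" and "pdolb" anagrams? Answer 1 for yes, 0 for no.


Strings: "plbod", "pdolb"
Sorted first:  bdlop
Sorted second: bdlop
Sorted forms match => anagrams

1


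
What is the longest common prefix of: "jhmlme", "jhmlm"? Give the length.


Words: jhmlme, jhmlm
  Position 0: all 'j' => match
  Position 1: all 'h' => match
  Position 2: all 'm' => match
  Position 3: all 'l' => match
  Position 4: all 'm' => match
LCP = "jhmlm" (length 5)

5


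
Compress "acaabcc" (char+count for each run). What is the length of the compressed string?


Input: acaabcc
Runs:
  'a' x 1 => "a1"
  'c' x 1 => "c1"
  'a' x 2 => "a2"
  'b' x 1 => "b1"
  'c' x 2 => "c2"
Compressed: "a1c1a2b1c2"
Compressed length: 10

10


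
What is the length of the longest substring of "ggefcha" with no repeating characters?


Input: "ggefcha"
Sliding window (track last position of each char):
  Position 0 ('g'): window [0,0] length 1 -- new best
  Position 1 ('g'): repeat (last at 0), move window start to 1
  Position 1 ('g'): window [1,1] length 1
  Position 2 ('e'): window [1,2] length 2 -- new best
  Position 3 ('f'): window [1,3] length 3 -- new best
  Position 4 ('c'): window [1,4] length 4 -- new best
  Position 5 ('h'): window [1,5] length 5 -- new best
  Position 6 ('a'): window [1,6] length 6 -- new best
Longest substring with no repeats: "gefcha" with length 6

6


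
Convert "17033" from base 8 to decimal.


Input: "17033" in base 8
Positional expansion:
  Digit '1' (value 1) x 8^4 = 4096
  Digit '7' (value 7) x 8^3 = 3584
  Digit '0' (value 0) x 8^2 = 0
  Digit '3' (value 3) x 8^1 = 24
  Digit '3' (value 3) x 8^0 = 3
Sum = 7707

7707


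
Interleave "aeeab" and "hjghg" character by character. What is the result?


Interleaving "aeeab" and "hjghg":
  Position 0: 'a' from first, 'h' from second => "ah"
  Position 1: 'e' from first, 'j' from second => "ej"
  Position 2: 'e' from first, 'g' from second => "eg"
  Position 3: 'a' from first, 'h' from second => "ah"
  Position 4: 'b' from first, 'g' from second => "bg"
Result: ahejegahbg

ahejegahbg


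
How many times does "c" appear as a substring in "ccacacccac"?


Searching for "c" in "ccacacccac"
Scanning each position:
  Position 0: "c" => MATCH
  Position 1: "c" => MATCH
  Position 2: "a" => no
  Position 3: "c" => MATCH
  Position 4: "a" => no
  Position 5: "c" => MATCH
  Position 6: "c" => MATCH
  Position 7: "c" => MATCH
  Position 8: "a" => no
  Position 9: "c" => MATCH
Total occurrences: 7

7


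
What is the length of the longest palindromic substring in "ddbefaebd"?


Input: "ddbefaebd"
Checking substrings for palindromes:
  [0:2] "dd" (len 2) => palindrome
Longest palindromic substring: "dd" with length 2

2


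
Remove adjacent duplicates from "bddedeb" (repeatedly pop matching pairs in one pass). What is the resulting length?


Input: bddedeb
Stack-based adjacent duplicate removal:
  Read 'b': push. Stack: b
  Read 'd': push. Stack: bd
  Read 'd': matches stack top 'd' => pop. Stack: b
  Read 'e': push. Stack: be
  Read 'd': push. Stack: bed
  Read 'e': push. Stack: bede
  Read 'b': push. Stack: bedeb
Final stack: "bedeb" (length 5)

5


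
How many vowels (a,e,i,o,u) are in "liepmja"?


Input: liepmja
Checking each character:
  'l' at position 0: consonant
  'i' at position 1: vowel (running total: 1)
  'e' at position 2: vowel (running total: 2)
  'p' at position 3: consonant
  'm' at position 4: consonant
  'j' at position 5: consonant
  'a' at position 6: vowel (running total: 3)
Total vowels: 3

3


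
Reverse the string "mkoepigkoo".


Input: mkoepigkoo
Reading characters right to left:
  Position 9: 'o'
  Position 8: 'o'
  Position 7: 'k'
  Position 6: 'g'
  Position 5: 'i'
  Position 4: 'p'
  Position 3: 'e'
  Position 2: 'o'
  Position 1: 'k'
  Position 0: 'm'
Reversed: ookgipeokm

ookgipeokm


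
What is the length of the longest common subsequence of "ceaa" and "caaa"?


LCS of "ceaa" and "caaa"
DP table:
           c    a    a    a
      0    0    0    0    0
  c   0    1    1    1    1
  e   0    1    1    1    1
  a   0    1    2    2    2
  a   0    1    2    3    3
LCS length = dp[4][4] = 3

3


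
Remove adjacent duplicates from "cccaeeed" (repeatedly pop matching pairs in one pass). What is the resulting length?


Input: cccaeeed
Stack-based adjacent duplicate removal:
  Read 'c': push. Stack: c
  Read 'c': matches stack top 'c' => pop. Stack: (empty)
  Read 'c': push. Stack: c
  Read 'a': push. Stack: ca
  Read 'e': push. Stack: cae
  Read 'e': matches stack top 'e' => pop. Stack: ca
  Read 'e': push. Stack: cae
  Read 'd': push. Stack: caed
Final stack: "caed" (length 4)

4


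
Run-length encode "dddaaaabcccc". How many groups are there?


Input: dddaaaabcccc
Scanning for consecutive runs:
  Group 1: 'd' x 3 (positions 0-2)
  Group 2: 'a' x 4 (positions 3-6)
  Group 3: 'b' x 1 (positions 7-7)
  Group 4: 'c' x 4 (positions 8-11)
Total groups: 4

4


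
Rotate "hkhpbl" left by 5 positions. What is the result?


Input: "hkhpbl", rotate left by 5
First 5 characters: "hkhpb"
Remaining characters: "l"
Concatenate remaining + first: "l" + "hkhpb" = "lhkhpb"

lhkhpb


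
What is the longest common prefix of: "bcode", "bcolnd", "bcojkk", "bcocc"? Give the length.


Words: bcode, bcolnd, bcojkk, bcocc
  Position 0: all 'b' => match
  Position 1: all 'c' => match
  Position 2: all 'o' => match
  Position 3: ('d', 'l', 'j', 'c') => mismatch, stop
LCP = "bco" (length 3)

3


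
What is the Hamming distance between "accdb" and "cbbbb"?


Comparing "accdb" and "cbbbb" position by position:
  Position 0: 'a' vs 'c' => differ
  Position 1: 'c' vs 'b' => differ
  Position 2: 'c' vs 'b' => differ
  Position 3: 'd' vs 'b' => differ
  Position 4: 'b' vs 'b' => same
Total differences (Hamming distance): 4

4


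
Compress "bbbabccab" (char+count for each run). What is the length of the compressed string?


Input: bbbabccab
Runs:
  'b' x 3 => "b3"
  'a' x 1 => "a1"
  'b' x 1 => "b1"
  'c' x 2 => "c2"
  'a' x 1 => "a1"
  'b' x 1 => "b1"
Compressed: "b3a1b1c2a1b1"
Compressed length: 12

12


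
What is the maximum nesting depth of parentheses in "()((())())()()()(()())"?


Input: "()((())())()()()(()())"
Tracking depth:
  Position 0 '(': depth becomes 1
  Position 1 ')': depth becomes 0
  Position 2 '(': depth becomes 1
  Position 3 '(': depth becomes 2
  Position 4 '(': depth becomes 3
  Position 5 ')': depth becomes 2
  Position 6 ')': depth becomes 1
  Position 7 '(': depth becomes 2
  Position 8 ')': depth becomes 1
  Position 9 ')': depth becomes 0
  Position 10 '(': depth becomes 1
  Position 11 ')': depth becomes 0
  Position 12 '(': depth becomes 1
  Position 13 ')': depth becomes 0
  Position 14 '(': depth becomes 1
  Position 15 ')': depth becomes 0
  Position 16 '(': depth becomes 1
  Position 17 '(': depth becomes 2
  Position 18 ')': depth becomes 1
  Position 19 '(': depth becomes 2
  Position 20 ')': depth becomes 1
  Position 21 ')': depth becomes 0
Maximum depth reached: 3

3


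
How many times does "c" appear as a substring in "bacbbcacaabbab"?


Searching for "c" in "bacbbcacaabbab"
Scanning each position:
  Position 0: "b" => no
  Position 1: "a" => no
  Position 2: "c" => MATCH
  Position 3: "b" => no
  Position 4: "b" => no
  Position 5: "c" => MATCH
  Position 6: "a" => no
  Position 7: "c" => MATCH
  Position 8: "a" => no
  Position 9: "a" => no
  Position 10: "b" => no
  Position 11: "b" => no
  Position 12: "a" => no
  Position 13: "b" => no
Total occurrences: 3

3


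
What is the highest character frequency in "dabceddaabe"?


Input: dabceddaabe
Character counts:
  'a': 3
  'b': 2
  'c': 1
  'd': 3
  'e': 2
Maximum frequency: 3

3


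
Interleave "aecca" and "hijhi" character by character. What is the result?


Interleaving "aecca" and "hijhi":
  Position 0: 'a' from first, 'h' from second => "ah"
  Position 1: 'e' from first, 'i' from second => "ei"
  Position 2: 'c' from first, 'j' from second => "cj"
  Position 3: 'c' from first, 'h' from second => "ch"
  Position 4: 'a' from first, 'i' from second => "ai"
Result: aheicjchai

aheicjchai


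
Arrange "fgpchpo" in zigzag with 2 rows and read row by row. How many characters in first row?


Zigzag "fgpchpo" into 2 rows:
Placing characters:
  'f' => row 0
  'g' => row 1
  'p' => row 0
  'c' => row 1
  'h' => row 0
  'p' => row 1
  'o' => row 0
Rows:
  Row 0: "fpho"
  Row 1: "gcp"
First row length: 4

4


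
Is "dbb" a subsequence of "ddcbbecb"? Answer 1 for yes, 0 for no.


Check if "dbb" is a subsequence of "ddcbbecb"
Greedy scan:
  Position 0 ('d'): matches sub[0] = 'd'
  Position 1 ('d'): no match needed
  Position 2 ('c'): no match needed
  Position 3 ('b'): matches sub[1] = 'b'
  Position 4 ('b'): matches sub[2] = 'b'
  Position 5 ('e'): no match needed
  Position 6 ('c'): no match needed
  Position 7 ('b'): no match needed
All 3 characters matched => is a subsequence

1


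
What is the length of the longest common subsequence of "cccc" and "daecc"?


LCS of "cccc" and "daecc"
DP table:
           d    a    e    c    c
      0    0    0    0    0    0
  c   0    0    0    0    1    1
  c   0    0    0    0    1    2
  c   0    0    0    0    1    2
  c   0    0    0    0    1    2
LCS length = dp[4][5] = 2

2


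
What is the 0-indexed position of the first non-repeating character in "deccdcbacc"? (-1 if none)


Input: deccdcbacc
Character frequencies:
  'a': 1
  'b': 1
  'c': 5
  'd': 2
  'e': 1
Scanning left to right for freq == 1:
  Position 0 ('d'): freq=2, skip
  Position 1 ('e'): unique! => answer = 1

1


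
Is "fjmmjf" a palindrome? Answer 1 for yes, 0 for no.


Input: fjmmjf
Reversed: fjmmjf
  Compare pos 0 ('f') with pos 5 ('f'): match
  Compare pos 1 ('j') with pos 4 ('j'): match
  Compare pos 2 ('m') with pos 3 ('m'): match
Result: palindrome

1


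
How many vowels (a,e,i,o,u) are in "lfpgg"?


Input: lfpgg
Checking each character:
  'l' at position 0: consonant
  'f' at position 1: consonant
  'p' at position 2: consonant
  'g' at position 3: consonant
  'g' at position 4: consonant
Total vowels: 0

0


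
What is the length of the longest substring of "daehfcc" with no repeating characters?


Input: "daehfcc"
Sliding window (track last position of each char):
  Position 0 ('d'): window [0,0] length 1 -- new best
  Position 1 ('a'): window [0,1] length 2 -- new best
  Position 2 ('e'): window [0,2] length 3 -- new best
  Position 3 ('h'): window [0,3] length 4 -- new best
  Position 4 ('f'): window [0,4] length 5 -- new best
  Position 5 ('c'): window [0,5] length 6 -- new best
  Position 6 ('c'): repeat (last at 5), move window start to 6
  Position 6 ('c'): window [6,6] length 1
Longest substring with no repeats: "daehfc" with length 6

6


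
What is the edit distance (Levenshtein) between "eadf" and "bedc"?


Computing edit distance: "eadf" -> "bedc"
DP table:
           b    e    d    c
      0    1    2    3    4
  e   1    1    1    2    3
  a   2    2    2    2    3
  d   3    3    3    2    3
  f   4    4    4    3    3
Edit distance = dp[4][4] = 3

3


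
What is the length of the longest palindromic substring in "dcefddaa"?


Input: "dcefddaa"
Checking substrings for palindromes:
  [4:6] "dd" (len 2) => palindrome
  [6:8] "aa" (len 2) => palindrome
Longest palindromic substring: "dd" with length 2

2


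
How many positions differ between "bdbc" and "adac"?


Comparing "bdbc" and "adac" position by position:
  Position 0: 'b' vs 'a' => DIFFER
  Position 1: 'd' vs 'd' => same
  Position 2: 'b' vs 'a' => DIFFER
  Position 3: 'c' vs 'c' => same
Positions that differ: 2

2


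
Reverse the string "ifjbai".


Input: ifjbai
Reading characters right to left:
  Position 5: 'i'
  Position 4: 'a'
  Position 3: 'b'
  Position 2: 'j'
  Position 1: 'f'
  Position 0: 'i'
Reversed: iabjfi

iabjfi


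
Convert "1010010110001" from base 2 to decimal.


Input: "1010010110001" in base 2
Positional expansion:
  Digit '1' (value 1) x 2^12 = 4096
  Digit '0' (value 0) x 2^11 = 0
  Digit '1' (value 1) x 2^10 = 1024
  Digit '0' (value 0) x 2^9 = 0
  Digit '0' (value 0) x 2^8 = 0
  Digit '1' (value 1) x 2^7 = 128
  Digit '0' (value 0) x 2^6 = 0
  Digit '1' (value 1) x 2^5 = 32
  Digit '1' (value 1) x 2^4 = 16
  Digit '0' (value 0) x 2^3 = 0
  Digit '0' (value 0) x 2^2 = 0
  Digit '0' (value 0) x 2^1 = 0
  Digit '1' (value 1) x 2^0 = 1
Sum = 5297

5297


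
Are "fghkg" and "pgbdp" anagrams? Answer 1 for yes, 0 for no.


Strings: "fghkg", "pgbdp"
Sorted first:  fgghk
Sorted second: bdgpp
Differ at position 0: 'f' vs 'b' => not anagrams

0


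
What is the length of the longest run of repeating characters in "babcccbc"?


Input: "babcccbc"
Scanning for longest run:
  Position 1 ('a'): new char, reset run to 1
  Position 2 ('b'): new char, reset run to 1
  Position 3 ('c'): new char, reset run to 1
  Position 4 ('c'): continues run of 'c', length=2
  Position 5 ('c'): continues run of 'c', length=3
  Position 6 ('b'): new char, reset run to 1
  Position 7 ('c'): new char, reset run to 1
Longest run: 'c' with length 3

3


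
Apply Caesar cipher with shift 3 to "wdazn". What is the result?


Caesar cipher: shift "wdazn" by 3
  'w' (pos 22) + 3 = pos 25 = 'z'
  'd' (pos 3) + 3 = pos 6 = 'g'
  'a' (pos 0) + 3 = pos 3 = 'd'
  'z' (pos 25) + 3 = pos 2 = 'c'
  'n' (pos 13) + 3 = pos 16 = 'q'
Result: zgdcq

zgdcq


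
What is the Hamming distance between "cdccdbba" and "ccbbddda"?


Comparing "cdccdbba" and "ccbbddda" position by position:
  Position 0: 'c' vs 'c' => same
  Position 1: 'd' vs 'c' => differ
  Position 2: 'c' vs 'b' => differ
  Position 3: 'c' vs 'b' => differ
  Position 4: 'd' vs 'd' => same
  Position 5: 'b' vs 'd' => differ
  Position 6: 'b' vs 'd' => differ
  Position 7: 'a' vs 'a' => same
Total differences (Hamming distance): 5

5


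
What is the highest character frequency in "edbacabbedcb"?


Input: edbacabbedcb
Character counts:
  'a': 2
  'b': 4
  'c': 2
  'd': 2
  'e': 2
Maximum frequency: 4

4


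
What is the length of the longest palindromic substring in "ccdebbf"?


Input: "ccdebbf"
Checking substrings for palindromes:
  [0:2] "cc" (len 2) => palindrome
  [4:6] "bb" (len 2) => palindrome
Longest palindromic substring: "cc" with length 2

2


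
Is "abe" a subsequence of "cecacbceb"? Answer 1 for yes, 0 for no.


Check if "abe" is a subsequence of "cecacbceb"
Greedy scan:
  Position 0 ('c'): no match needed
  Position 1 ('e'): no match needed
  Position 2 ('c'): no match needed
  Position 3 ('a'): matches sub[0] = 'a'
  Position 4 ('c'): no match needed
  Position 5 ('b'): matches sub[1] = 'b'
  Position 6 ('c'): no match needed
  Position 7 ('e'): matches sub[2] = 'e'
  Position 8 ('b'): no match needed
All 3 characters matched => is a subsequence

1


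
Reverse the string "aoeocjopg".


Input: aoeocjopg
Reading characters right to left:
  Position 8: 'g'
  Position 7: 'p'
  Position 6: 'o'
  Position 5: 'j'
  Position 4: 'c'
  Position 3: 'o'
  Position 2: 'e'
  Position 1: 'o'
  Position 0: 'a'
Reversed: gpojcoeoa

gpojcoeoa


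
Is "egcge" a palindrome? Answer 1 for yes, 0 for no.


Input: egcge
Reversed: egcge
  Compare pos 0 ('e') with pos 4 ('e'): match
  Compare pos 1 ('g') with pos 3 ('g'): match
Result: palindrome

1


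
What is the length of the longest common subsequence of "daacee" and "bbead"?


LCS of "daacee" and "bbead"
DP table:
           b    b    e    a    d
      0    0    0    0    0    0
  d   0    0    0    0    0    1
  a   0    0    0    0    1    1
  a   0    0    0    0    1    1
  c   0    0    0    0    1    1
  e   0    0    0    1    1    1
  e   0    0    0    1    1    1
LCS length = dp[6][5] = 1

1


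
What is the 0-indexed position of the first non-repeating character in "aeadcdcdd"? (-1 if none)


Input: aeadcdcdd
Character frequencies:
  'a': 2
  'c': 2
  'd': 4
  'e': 1
Scanning left to right for freq == 1:
  Position 0 ('a'): freq=2, skip
  Position 1 ('e'): unique! => answer = 1

1


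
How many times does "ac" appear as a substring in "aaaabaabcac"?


Searching for "ac" in "aaaabaabcac"
Scanning each position:
  Position 0: "aa" => no
  Position 1: "aa" => no
  Position 2: "aa" => no
  Position 3: "ab" => no
  Position 4: "ba" => no
  Position 5: "aa" => no
  Position 6: "ab" => no
  Position 7: "bc" => no
  Position 8: "ca" => no
  Position 9: "ac" => MATCH
Total occurrences: 1

1


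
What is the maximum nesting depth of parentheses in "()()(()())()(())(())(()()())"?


Input: "()()(()())()(())(())(()()())"
Tracking depth:
  Position 0 '(': depth becomes 1
  Position 1 ')': depth becomes 0
  Position 2 '(': depth becomes 1
  Position 3 ')': depth becomes 0
  Position 4 '(': depth becomes 1
  Position 5 '(': depth becomes 2
  Position 6 ')': depth becomes 1
  Position 7 '(': depth becomes 2
  Position 8 ')': depth becomes 1
  Position 9 ')': depth becomes 0
  Position 10 '(': depth becomes 1
  Position 11 ')': depth becomes 0
  Position 12 '(': depth becomes 1
  Position 13 '(': depth becomes 2
  Position 14 ')': depth becomes 1
  Position 15 ')': depth becomes 0
  Position 16 '(': depth becomes 1
  Position 17 '(': depth becomes 2
  Position 18 ')': depth becomes 1
  Position 19 ')': depth becomes 0
  Position 20 '(': depth becomes 1
  Position 21 '(': depth becomes 2
  Position 22 ')': depth becomes 1
  Position 23 '(': depth becomes 2
  Position 24 ')': depth becomes 1
  Position 25 '(': depth becomes 2
  Position 26 ')': depth becomes 1
  Position 27 ')': depth becomes 0
Maximum depth reached: 2

2


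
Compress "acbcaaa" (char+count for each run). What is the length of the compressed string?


Input: acbcaaa
Runs:
  'a' x 1 => "a1"
  'c' x 1 => "c1"
  'b' x 1 => "b1"
  'c' x 1 => "c1"
  'a' x 3 => "a3"
Compressed: "a1c1b1c1a3"
Compressed length: 10

10


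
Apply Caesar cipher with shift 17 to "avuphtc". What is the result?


Caesar cipher: shift "avuphtc" by 17
  'a' (pos 0) + 17 = pos 17 = 'r'
  'v' (pos 21) + 17 = pos 12 = 'm'
  'u' (pos 20) + 17 = pos 11 = 'l'
  'p' (pos 15) + 17 = pos 6 = 'g'
  'h' (pos 7) + 17 = pos 24 = 'y'
  't' (pos 19) + 17 = pos 10 = 'k'
  'c' (pos 2) + 17 = pos 19 = 't'
Result: rmlgykt

rmlgykt


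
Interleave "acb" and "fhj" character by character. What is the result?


Interleaving "acb" and "fhj":
  Position 0: 'a' from first, 'f' from second => "af"
  Position 1: 'c' from first, 'h' from second => "ch"
  Position 2: 'b' from first, 'j' from second => "bj"
Result: afchbj

afchbj


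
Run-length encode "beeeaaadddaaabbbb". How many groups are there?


Input: beeeaaadddaaabbbb
Scanning for consecutive runs:
  Group 1: 'b' x 1 (positions 0-0)
  Group 2: 'e' x 3 (positions 1-3)
  Group 3: 'a' x 3 (positions 4-6)
  Group 4: 'd' x 3 (positions 7-9)
  Group 5: 'a' x 3 (positions 10-12)
  Group 6: 'b' x 4 (positions 13-16)
Total groups: 6

6


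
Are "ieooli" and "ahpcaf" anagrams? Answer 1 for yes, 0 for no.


Strings: "ieooli", "ahpcaf"
Sorted first:  eiiloo
Sorted second: aacfhp
Differ at position 0: 'e' vs 'a' => not anagrams

0


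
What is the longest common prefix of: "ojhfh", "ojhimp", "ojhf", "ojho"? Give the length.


Words: ojhfh, ojhimp, ojhf, ojho
  Position 0: all 'o' => match
  Position 1: all 'j' => match
  Position 2: all 'h' => match
  Position 3: ('f', 'i', 'f', 'o') => mismatch, stop
LCP = "ojh" (length 3)

3


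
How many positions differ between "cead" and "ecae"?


Comparing "cead" and "ecae" position by position:
  Position 0: 'c' vs 'e' => DIFFER
  Position 1: 'e' vs 'c' => DIFFER
  Position 2: 'a' vs 'a' => same
  Position 3: 'd' vs 'e' => DIFFER
Positions that differ: 3

3


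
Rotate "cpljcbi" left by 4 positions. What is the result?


Input: "cpljcbi", rotate left by 4
First 4 characters: "cplj"
Remaining characters: "cbi"
Concatenate remaining + first: "cbi" + "cplj" = "cbicplj"

cbicplj


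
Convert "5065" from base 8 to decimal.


Input: "5065" in base 8
Positional expansion:
  Digit '5' (value 5) x 8^3 = 2560
  Digit '0' (value 0) x 8^2 = 0
  Digit '6' (value 6) x 8^1 = 48
  Digit '5' (value 5) x 8^0 = 5
Sum = 2613

2613


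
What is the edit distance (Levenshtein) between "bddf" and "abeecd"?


Computing edit distance: "bddf" -> "abeecd"
DP table:
           a    b    e    e    c    d
      0    1    2    3    4    5    6
  b   1    1    1    2    3    4    5
  d   2    2    2    2    3    4    4
  d   3    3    3    3    3    4    4
  f   4    4    4    4    4    4    5
Edit distance = dp[4][6] = 5

5


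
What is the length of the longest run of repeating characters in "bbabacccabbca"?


Input: "bbabacccabbca"
Scanning for longest run:
  Position 1 ('b'): continues run of 'b', length=2
  Position 2 ('a'): new char, reset run to 1
  Position 3 ('b'): new char, reset run to 1
  Position 4 ('a'): new char, reset run to 1
  Position 5 ('c'): new char, reset run to 1
  Position 6 ('c'): continues run of 'c', length=2
  Position 7 ('c'): continues run of 'c', length=3
  Position 8 ('a'): new char, reset run to 1
  Position 9 ('b'): new char, reset run to 1
  Position 10 ('b'): continues run of 'b', length=2
  Position 11 ('c'): new char, reset run to 1
  Position 12 ('a'): new char, reset run to 1
Longest run: 'c' with length 3

3


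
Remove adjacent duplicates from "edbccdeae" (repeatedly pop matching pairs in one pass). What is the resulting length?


Input: edbccdeae
Stack-based adjacent duplicate removal:
  Read 'e': push. Stack: e
  Read 'd': push. Stack: ed
  Read 'b': push. Stack: edb
  Read 'c': push. Stack: edbc
  Read 'c': matches stack top 'c' => pop. Stack: edb
  Read 'd': push. Stack: edbd
  Read 'e': push. Stack: edbde
  Read 'a': push. Stack: edbdea
  Read 'e': push. Stack: edbdeae
Final stack: "edbdeae" (length 7)

7
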